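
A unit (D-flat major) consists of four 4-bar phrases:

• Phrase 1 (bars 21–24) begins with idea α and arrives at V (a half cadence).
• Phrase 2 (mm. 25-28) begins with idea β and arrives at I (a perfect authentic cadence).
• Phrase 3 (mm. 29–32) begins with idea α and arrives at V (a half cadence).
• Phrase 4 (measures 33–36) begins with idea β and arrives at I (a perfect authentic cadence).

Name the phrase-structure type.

The cadence pattern HC–PAC–HC–PAC is weak–strong twice, and phrases 3–4 restate phrases 1–2: a period heard twice, not a double period (which would end weakly at phrase 2).

repeated period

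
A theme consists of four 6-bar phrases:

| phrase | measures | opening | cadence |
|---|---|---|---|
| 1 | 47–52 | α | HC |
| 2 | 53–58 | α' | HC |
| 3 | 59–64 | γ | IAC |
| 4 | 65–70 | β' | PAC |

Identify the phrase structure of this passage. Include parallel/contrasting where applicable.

contrasting double period

Four phrases in two halves: the first half (measures 47–58) ends with a half cadence, the second (measures 59-70) with a perfect authentic cadence — a large antecedent–consequent pair, i.e. a double period.
Phrase 3 begins with different material from phrase 1, making it contrasting.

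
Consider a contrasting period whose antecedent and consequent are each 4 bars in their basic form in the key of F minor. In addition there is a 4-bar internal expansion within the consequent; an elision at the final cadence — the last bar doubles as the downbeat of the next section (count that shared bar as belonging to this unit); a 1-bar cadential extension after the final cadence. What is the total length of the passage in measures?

Basic contrasting period: 4 + 4 = 8 bars.
8 (basic form) + 4 (internal expansion) + 1 (cadential extension) = 13.
The elision shares a bar with the next section but does not change this unit's count.

13 measures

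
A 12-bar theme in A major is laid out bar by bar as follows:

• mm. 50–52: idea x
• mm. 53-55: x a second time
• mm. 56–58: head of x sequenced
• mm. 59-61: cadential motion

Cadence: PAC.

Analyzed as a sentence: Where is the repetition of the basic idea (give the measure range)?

The presentation of a sentence is the basic idea (mm. 50–52) plus its repetition (mm. 53–55); the repetition of the basic idea is therefore mm. 53–55.

measures 53–55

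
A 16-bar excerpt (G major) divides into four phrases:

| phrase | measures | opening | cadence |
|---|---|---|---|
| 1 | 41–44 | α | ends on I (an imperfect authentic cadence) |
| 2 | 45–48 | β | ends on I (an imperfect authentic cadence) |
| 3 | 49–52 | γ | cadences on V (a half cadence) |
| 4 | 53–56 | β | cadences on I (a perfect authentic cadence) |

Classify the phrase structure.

Four phrases in two halves: the first half (mm. 41–48) ends with an imperfect authentic cadence, the second (bars 49–56) with a perfect authentic cadence — a large antecedent–consequent pair, i.e. a double period.
Phrase 3 begins with different material from phrase 1, making it contrasting.

contrasting double period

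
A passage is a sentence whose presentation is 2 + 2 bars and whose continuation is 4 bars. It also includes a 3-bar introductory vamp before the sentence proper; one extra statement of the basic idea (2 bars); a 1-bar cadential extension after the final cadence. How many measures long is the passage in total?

14 measures

Basic sentence: 2 + 2 + 4 = 8 bars.
8 (basic form) + 3 (introduction) + 2 (extra statement) + 1 (cadential extension) = 14.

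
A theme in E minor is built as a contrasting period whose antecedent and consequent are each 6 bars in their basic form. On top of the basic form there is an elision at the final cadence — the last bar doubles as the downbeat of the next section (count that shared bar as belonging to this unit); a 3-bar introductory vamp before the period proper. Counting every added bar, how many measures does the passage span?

15 measures

Basic contrasting period: 6 + 6 = 12 bars.
12 (basic form) + 3 (introduction) = 15.
The elision shares a bar with the next section but does not change this unit's count.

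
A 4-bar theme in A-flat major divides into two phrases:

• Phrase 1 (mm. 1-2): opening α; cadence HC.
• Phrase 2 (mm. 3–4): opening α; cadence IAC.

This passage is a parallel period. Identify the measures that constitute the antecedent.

measures 1–2

The antecedent is the phrase ending with the weaker cadence (half cadence, phrase 1) and the consequent the one ending more conclusively (imperfect authentic cadence, phrase 2); the antecedent is mm. 1–2.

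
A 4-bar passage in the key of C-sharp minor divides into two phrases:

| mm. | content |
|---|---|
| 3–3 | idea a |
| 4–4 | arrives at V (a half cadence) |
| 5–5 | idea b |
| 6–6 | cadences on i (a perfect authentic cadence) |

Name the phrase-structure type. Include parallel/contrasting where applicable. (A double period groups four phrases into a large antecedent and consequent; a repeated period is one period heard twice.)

contrasting period

Phrase 1 ends with a half cadence (weaker) and phrase 2 with a perfect authentic cadence (stronger): antecedent + consequent = a period.
The two phrases open with different material (a / b), so the period is contrasting.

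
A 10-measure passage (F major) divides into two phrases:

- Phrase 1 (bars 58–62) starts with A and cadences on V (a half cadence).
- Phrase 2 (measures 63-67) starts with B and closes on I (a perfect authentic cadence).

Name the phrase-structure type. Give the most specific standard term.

contrasting period

Phrase 1 ends with a half cadence (weaker) and phrase 2 with a perfect authentic cadence (stronger): antecedent + consequent = a period.
The two phrases open with different material (A / B), so the period is contrasting.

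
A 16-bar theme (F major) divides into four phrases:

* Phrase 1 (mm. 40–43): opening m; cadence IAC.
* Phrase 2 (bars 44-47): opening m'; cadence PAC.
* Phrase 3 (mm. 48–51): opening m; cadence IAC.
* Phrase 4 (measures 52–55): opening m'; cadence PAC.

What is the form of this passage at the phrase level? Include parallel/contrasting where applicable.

repeated period

The cadence pattern IAC–PAC–IAC–PAC is weak–strong twice, and phrases 3–4 restate phrases 1–2: a period heard twice, not a double period (which would end weakly at phrase 2).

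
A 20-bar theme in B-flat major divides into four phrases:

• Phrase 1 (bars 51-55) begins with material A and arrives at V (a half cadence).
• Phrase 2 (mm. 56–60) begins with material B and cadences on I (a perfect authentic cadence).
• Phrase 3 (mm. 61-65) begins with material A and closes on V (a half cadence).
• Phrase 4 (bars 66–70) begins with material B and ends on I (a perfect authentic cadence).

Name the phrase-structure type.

repeated period

The cadence pattern HC–PAC–HC–PAC is weak–strong twice, and phrases 3–4 restate phrases 1–2: a period heard twice, not a double period (which would end weakly at phrase 2).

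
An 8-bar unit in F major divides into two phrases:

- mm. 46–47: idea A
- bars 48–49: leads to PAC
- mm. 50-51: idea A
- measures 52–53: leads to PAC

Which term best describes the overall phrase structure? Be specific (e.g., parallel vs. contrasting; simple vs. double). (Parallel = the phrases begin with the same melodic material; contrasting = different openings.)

repeated phrase

Both phrases have the same opening (A) and the same cadence (perfect authentic cadence): the second is a restatement, not a consequent, so this is a repeated phrase rather than a period.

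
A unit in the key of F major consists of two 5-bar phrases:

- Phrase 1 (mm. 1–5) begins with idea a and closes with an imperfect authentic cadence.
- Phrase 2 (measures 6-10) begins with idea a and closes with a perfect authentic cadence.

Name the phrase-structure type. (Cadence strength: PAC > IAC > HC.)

parallel period

Phrase 1 ends with an imperfect authentic cadence (weaker) and phrase 2 with a perfect authentic cadence (stronger): antecedent + consequent = a period.
The two phrases open with the same material (a / a), so the period is parallel.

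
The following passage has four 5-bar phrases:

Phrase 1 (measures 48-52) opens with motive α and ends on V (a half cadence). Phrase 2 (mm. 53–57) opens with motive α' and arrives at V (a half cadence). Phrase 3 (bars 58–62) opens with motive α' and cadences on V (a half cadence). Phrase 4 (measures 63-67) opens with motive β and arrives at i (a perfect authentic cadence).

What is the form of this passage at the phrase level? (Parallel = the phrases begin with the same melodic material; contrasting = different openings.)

parallel double period

Four phrases in two halves: the first half (measures 48–57) ends with a half cadence, the second (measures 58–67) with a perfect authentic cadence — a large antecedent–consequent pair, i.e. a double period.
Phrase 3 begins with the same material as phrase 1, making it parallel.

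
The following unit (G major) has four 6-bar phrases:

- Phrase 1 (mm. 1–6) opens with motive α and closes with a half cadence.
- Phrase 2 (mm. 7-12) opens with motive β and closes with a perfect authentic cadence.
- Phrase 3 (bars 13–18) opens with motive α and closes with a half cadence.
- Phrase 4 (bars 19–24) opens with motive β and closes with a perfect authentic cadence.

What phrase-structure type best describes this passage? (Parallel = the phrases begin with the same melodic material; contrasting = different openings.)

The cadence pattern HC–PAC–HC–PAC is weak–strong twice, and phrases 3–4 restate phrases 1–2: a period heard twice, not a double period (which would end weakly at phrase 2).

repeated period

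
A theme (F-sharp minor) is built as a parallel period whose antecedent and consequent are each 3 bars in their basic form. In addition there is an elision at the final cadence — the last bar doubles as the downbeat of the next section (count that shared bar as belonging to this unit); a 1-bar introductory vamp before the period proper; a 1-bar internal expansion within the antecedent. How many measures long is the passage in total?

8 measures

Basic parallel period: 3 + 3 = 6 bars.
6 (basic form) + 1 (introduction) + 1 (internal expansion) = 8.
The elision shares a bar with the next section but does not change this unit's count.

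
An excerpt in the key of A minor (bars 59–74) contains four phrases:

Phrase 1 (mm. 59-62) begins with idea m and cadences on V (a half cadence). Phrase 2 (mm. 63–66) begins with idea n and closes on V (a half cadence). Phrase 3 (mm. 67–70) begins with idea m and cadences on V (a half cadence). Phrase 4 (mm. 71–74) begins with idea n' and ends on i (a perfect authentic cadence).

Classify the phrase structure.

parallel double period

Four phrases in two halves: the first half (mm. 59–66) ends with a half cadence, the second (measures 67–74) with a perfect authentic cadence — a large antecedent–consequent pair, i.e. a double period.
Phrase 3 begins with the same material as phrase 1, making it parallel.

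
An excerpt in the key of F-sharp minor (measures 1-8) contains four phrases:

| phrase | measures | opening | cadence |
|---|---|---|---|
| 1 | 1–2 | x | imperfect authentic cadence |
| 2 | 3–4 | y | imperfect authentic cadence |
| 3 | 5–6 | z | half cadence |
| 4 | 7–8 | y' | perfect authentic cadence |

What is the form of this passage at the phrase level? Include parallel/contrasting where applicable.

Four phrases in two halves: the first half (measures 1–4) ends with an imperfect authentic cadence, the second (bars 5–8) with a perfect authentic cadence — a large antecedent–consequent pair, i.e. a double period.
Phrase 3 begins with different material from phrase 1, making it contrasting.

contrasting double period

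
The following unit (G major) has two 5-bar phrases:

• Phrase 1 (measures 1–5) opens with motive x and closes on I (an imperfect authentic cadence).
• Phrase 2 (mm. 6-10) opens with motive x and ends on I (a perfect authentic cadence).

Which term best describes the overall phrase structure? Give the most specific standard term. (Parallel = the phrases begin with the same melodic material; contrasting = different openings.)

Phrase 1 ends with an imperfect authentic cadence (weaker) and phrase 2 with a perfect authentic cadence (stronger): antecedent + consequent = a period.
The two phrases open with the same material (x / x), so the period is parallel.

parallel period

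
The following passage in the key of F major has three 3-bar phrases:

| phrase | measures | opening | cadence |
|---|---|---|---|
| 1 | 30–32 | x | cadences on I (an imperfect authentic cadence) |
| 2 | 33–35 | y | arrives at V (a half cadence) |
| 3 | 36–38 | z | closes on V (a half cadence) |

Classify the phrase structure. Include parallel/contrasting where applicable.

The final phrase closes with a half cadence, which is not stronger than the preceding half cadence; the 3 phrases lack an overall antecedent–consequent design and so form a phrase group.

phrase group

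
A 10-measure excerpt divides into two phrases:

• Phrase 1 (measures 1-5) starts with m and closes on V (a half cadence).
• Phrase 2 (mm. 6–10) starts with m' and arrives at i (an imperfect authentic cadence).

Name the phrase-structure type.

Phrase 1 ends with a half cadence (weaker) and phrase 2 with an imperfect authentic cadence (stronger): antecedent + consequent = a period.
The two phrases open with the same material (m / m'), so the period is parallel.

parallel period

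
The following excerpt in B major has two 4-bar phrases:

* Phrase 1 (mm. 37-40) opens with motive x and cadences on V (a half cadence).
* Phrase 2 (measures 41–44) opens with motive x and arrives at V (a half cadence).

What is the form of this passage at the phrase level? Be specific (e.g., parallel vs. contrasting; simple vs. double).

repeated phrase

Both phrases have the same opening (x) and the same cadence (half cadence): the second is a restatement, not a consequent, so this is a repeated phrase rather than a period.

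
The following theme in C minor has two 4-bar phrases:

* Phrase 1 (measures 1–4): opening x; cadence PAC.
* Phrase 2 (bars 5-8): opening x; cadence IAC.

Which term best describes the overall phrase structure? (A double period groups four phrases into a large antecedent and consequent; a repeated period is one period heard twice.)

The second phrase closes with an imperfect authentic cadence, which is not stronger than the first phrase's perfect authentic cadence; without a weak→strong cadential pair there is no antecedent–consequent relationship, so this is a phrase group rather than a period.

phrase group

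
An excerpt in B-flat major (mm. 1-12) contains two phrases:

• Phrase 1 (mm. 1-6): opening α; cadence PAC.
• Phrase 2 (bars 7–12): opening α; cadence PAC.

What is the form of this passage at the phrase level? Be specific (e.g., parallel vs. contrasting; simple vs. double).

repeated phrase

Both phrases have the same opening (α) and the same cadence (perfect authentic cadence): the second is a restatement, not a consequent, so this is a repeated phrase rather than a period.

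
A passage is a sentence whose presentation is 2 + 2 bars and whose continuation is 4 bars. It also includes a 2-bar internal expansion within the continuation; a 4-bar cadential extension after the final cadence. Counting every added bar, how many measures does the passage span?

Basic sentence: 2 + 2 + 4 = 8 bars.
8 (basic form) + 2 (internal expansion) + 4 (cadential extension) = 14.

14 measures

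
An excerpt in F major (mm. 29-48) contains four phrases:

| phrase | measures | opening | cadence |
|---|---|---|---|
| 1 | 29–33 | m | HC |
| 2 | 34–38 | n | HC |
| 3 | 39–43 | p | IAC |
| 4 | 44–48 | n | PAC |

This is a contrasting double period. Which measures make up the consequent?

measures 39–48

In a double period the first pair of phrases (ending half cadence) is the large antecedent and the second pair (ending perfect authentic cadence) is the large consequent; the consequent is measures 39–48.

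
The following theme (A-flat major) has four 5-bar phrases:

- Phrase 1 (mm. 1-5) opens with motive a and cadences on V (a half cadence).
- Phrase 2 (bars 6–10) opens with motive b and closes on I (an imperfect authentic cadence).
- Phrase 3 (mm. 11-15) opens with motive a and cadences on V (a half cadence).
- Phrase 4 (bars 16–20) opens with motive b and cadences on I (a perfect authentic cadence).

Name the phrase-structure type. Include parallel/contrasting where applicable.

parallel double period

Four phrases in two halves: the first half (bars 1–10) ends with an imperfect authentic cadence, the second (bars 11–20) with a perfect authentic cadence — a large antecedent–consequent pair, i.e. a double period.
Phrase 3 begins with the same material as phrase 1, making it parallel.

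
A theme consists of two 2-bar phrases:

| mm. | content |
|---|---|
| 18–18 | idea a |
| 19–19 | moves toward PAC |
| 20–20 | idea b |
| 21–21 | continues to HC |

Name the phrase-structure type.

The second phrase closes with a half cadence, which is not stronger than the first phrase's perfect authentic cadence; without a weak→strong cadential pair there is no antecedent–consequent relationship, so this is a phrase group rather than a period.

phrase group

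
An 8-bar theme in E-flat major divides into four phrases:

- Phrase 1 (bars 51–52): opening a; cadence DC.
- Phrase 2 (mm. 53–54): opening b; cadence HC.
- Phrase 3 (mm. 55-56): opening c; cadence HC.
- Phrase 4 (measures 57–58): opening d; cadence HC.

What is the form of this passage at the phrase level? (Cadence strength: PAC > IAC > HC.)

phrase group

Phrase 4 ends with a half cadence, no stronger than phrase 2's half cadence, so the four phrases do not form a double period; nor do phrases 3–4 duplicate 1–2, so it is not a repeated period. With no phrase reaching a conclusive cadence, the passage is a phrase group.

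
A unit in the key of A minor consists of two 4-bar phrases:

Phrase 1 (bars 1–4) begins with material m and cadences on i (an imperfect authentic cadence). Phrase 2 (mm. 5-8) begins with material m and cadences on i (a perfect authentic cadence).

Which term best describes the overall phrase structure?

Phrase 1 ends with an imperfect authentic cadence (weaker) and phrase 2 with a perfect authentic cadence (stronger): antecedent + consequent = a period.
The two phrases open with the same material (m / m), so the period is parallel.

parallel period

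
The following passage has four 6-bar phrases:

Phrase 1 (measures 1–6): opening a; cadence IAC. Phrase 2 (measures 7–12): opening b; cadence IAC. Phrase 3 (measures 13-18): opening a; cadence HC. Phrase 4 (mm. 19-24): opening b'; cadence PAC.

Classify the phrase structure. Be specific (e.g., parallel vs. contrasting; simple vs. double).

parallel double period

Four phrases in two halves: the first half (measures 1–12) ends with an imperfect authentic cadence, the second (mm. 13–24) with a perfect authentic cadence — a large antecedent–consequent pair, i.e. a double period.
Phrase 3 begins with the same material as phrase 1, making it parallel.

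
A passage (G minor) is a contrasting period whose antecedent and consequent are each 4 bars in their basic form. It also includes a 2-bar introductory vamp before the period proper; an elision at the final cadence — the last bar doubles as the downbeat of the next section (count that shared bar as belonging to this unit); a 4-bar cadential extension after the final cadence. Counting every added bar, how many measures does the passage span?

14 measures

Basic contrasting period: 4 + 4 = 8 bars.
8 (basic form) + 2 (introduction) + 4 (cadential extension) = 14.
The elision shares a bar with the next section but does not change this unit's count.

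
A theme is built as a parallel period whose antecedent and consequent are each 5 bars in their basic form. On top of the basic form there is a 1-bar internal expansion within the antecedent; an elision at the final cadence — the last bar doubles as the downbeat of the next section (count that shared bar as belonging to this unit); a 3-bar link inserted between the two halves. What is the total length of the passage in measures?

14 measures

Basic parallel period: 5 + 5 = 10 bars.
10 (basic form) + 1 (internal expansion) + 3 (link) = 14.
The elision shares a bar with the next section but does not change this unit's count.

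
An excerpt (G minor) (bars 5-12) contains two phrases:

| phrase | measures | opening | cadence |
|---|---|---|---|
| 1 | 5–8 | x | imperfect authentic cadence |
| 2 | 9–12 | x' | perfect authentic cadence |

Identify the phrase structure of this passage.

Phrase 1 ends with an imperfect authentic cadence (weaker) and phrase 2 with a perfect authentic cadence (stronger): antecedent + consequent = a period.
The two phrases open with the same material (x / x'), so the period is parallel.

parallel period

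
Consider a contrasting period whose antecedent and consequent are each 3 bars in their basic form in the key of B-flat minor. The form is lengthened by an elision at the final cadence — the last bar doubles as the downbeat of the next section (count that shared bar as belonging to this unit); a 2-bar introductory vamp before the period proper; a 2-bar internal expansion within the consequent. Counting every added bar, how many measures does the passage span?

10 measures

Basic contrasting period: 3 + 3 = 6 bars.
6 (basic form) + 2 (introduction) + 2 (internal expansion) = 10.
The elision shares a bar with the next section but does not change this unit's count.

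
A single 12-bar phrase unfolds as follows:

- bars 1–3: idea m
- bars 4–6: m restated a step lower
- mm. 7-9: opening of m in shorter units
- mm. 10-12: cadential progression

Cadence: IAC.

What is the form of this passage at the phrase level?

sentence

Basic idea (measures 1–3) + its repetition (bars 4-6) form the presentation; fragmentation and cadence (bars 7-12) form the continuation — the 12-bar whole is a sentence.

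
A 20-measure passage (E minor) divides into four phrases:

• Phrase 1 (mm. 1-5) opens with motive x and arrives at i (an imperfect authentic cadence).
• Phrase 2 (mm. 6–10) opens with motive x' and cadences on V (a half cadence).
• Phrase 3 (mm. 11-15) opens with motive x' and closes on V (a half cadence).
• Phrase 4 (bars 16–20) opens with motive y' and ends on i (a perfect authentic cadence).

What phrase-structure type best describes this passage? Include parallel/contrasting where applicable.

Four phrases in two halves: the first half (mm. 1–10) ends with a half cadence, the second (mm. 11–20) with a perfect authentic cadence — a large antecedent–consequent pair, i.e. a double period.
Phrase 3 begins with the same material as phrase 1, making it parallel.

parallel double period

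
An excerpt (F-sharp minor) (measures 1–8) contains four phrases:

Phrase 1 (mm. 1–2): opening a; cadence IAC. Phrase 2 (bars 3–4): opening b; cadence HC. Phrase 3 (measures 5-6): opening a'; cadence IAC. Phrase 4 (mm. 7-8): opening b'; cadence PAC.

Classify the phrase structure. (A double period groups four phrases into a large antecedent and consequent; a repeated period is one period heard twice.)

Four phrases in two halves: the first half (mm. 1-4) ends with a half cadence, the second (mm. 5–8) with a perfect authentic cadence — a large antecedent–consequent pair, i.e. a double period.
Phrase 3 begins with the same material as phrase 1, making it parallel.

parallel double period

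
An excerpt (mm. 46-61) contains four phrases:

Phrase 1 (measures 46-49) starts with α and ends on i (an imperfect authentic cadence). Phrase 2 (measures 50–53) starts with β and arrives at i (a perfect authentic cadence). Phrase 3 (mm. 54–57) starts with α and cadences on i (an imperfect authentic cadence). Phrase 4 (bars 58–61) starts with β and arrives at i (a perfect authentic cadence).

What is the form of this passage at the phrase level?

repeated period

The cadence pattern IAC–PAC–IAC–PAC is weak–strong twice, and phrases 3–4 restate phrases 1–2: a period heard twice, not a double period (which would end weakly at phrase 2).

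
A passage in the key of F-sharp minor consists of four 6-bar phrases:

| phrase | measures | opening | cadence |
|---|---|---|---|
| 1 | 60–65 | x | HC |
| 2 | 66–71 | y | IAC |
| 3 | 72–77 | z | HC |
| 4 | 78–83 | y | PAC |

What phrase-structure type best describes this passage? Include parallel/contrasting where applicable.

contrasting double period

Four phrases in two halves: the first half (measures 60-71) ends with an imperfect authentic cadence, the second (bars 72–83) with a perfect authentic cadence — a large antecedent–consequent pair, i.e. a double period.
Phrase 3 begins with different material from phrase 1, making it contrasting.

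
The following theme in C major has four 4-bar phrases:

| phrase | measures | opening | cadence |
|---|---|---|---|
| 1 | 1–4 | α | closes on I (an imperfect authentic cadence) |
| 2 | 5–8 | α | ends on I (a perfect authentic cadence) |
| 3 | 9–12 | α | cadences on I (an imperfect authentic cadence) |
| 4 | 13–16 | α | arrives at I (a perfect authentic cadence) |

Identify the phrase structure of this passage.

The cadence pattern IAC–PAC–IAC–PAC is weak–strong twice, and phrases 3–4 restate phrases 1–2: a period heard twice, not a double period (which would end weakly at phrase 2).

repeated period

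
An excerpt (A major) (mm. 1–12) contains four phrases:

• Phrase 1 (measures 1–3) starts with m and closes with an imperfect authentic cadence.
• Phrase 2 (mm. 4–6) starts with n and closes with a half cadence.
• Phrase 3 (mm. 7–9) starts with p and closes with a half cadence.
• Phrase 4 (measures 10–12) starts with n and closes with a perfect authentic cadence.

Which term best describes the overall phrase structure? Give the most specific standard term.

contrasting double period

Four phrases in two halves: the first half (measures 1-6) ends with a half cadence, the second (mm. 7-12) with a perfect authentic cadence — a large antecedent–consequent pair, i.e. a double period.
Phrase 3 begins with different material from phrase 1, making it contrasting.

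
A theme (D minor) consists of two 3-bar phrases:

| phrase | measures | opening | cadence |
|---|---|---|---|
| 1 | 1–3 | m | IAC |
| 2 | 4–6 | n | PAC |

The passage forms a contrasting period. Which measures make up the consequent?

measures 4–6

The phrase ending with the weaker cadence (imperfect authentic cadence) is the antecedent; the one ending more conclusively (perfect authentic cadence) is the consequent. The consequent is measures 4–6.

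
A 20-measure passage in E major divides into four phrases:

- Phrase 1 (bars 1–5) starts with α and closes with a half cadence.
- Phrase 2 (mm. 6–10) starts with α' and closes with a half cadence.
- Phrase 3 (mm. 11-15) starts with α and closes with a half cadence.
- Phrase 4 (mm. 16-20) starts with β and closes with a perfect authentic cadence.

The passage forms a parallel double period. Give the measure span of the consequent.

In a double period the first pair of phrases (ending half cadence) is the large antecedent and the second pair (ending perfect authentic cadence) is the large consequent; the consequent is measures 11–20.

measures 11–20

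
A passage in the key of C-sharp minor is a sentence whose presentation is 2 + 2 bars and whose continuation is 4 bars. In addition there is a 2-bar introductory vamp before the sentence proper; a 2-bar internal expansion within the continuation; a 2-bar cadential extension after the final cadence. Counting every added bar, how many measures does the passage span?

14 measures

Basic sentence: 2 + 2 + 4 = 8 bars.
8 (basic form) + 2 (introduction) + 2 (internal expansion) + 2 (cadential extension) = 14.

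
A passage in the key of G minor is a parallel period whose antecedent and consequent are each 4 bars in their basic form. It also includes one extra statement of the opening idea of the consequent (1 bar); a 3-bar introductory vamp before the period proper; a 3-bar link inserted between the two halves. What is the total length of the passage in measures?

Basic parallel period: 4 + 4 = 8 bars.
8 (basic form) + 1 (extra statement) + 3 (introduction) + 3 (link) = 15.

15 measures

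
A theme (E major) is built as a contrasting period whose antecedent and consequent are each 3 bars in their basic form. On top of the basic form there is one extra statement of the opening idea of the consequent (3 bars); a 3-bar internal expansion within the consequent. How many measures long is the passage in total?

12 measures

Basic contrasting period: 3 + 3 = 6 bars.
6 (basic form) + 3 (extra statement) + 3 (internal expansion) = 12.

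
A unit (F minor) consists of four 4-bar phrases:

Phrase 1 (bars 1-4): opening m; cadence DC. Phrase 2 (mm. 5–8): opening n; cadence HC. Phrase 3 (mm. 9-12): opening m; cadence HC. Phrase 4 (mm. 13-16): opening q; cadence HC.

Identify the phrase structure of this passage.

phrase group

Phrase 4 ends with a half cadence, no stronger than phrase 2's half cadence, so the four phrases do not form a double period; nor do phrases 3–4 duplicate 1–2, so it is not a repeated period. With no phrase reaching a conclusive cadence, the passage is a phrase group.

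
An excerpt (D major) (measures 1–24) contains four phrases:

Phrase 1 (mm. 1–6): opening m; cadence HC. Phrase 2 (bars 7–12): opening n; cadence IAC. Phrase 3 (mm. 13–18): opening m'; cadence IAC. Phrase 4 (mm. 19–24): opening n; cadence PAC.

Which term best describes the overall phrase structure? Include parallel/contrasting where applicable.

Four phrases in two halves: the first half (mm. 1–12) ends with an imperfect authentic cadence, the second (measures 13-24) with a perfect authentic cadence — a large antecedent–consequent pair, i.e. a double period.
Phrase 3 begins with the same material as phrase 1, making it parallel.

parallel double period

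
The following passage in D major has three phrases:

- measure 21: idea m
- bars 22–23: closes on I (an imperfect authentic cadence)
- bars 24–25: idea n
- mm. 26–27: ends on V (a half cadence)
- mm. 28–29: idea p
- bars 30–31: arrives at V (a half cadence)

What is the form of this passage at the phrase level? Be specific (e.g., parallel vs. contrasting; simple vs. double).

phrase group

The final phrase closes with a half cadence, which is not stronger than the preceding half cadence; the 3 phrases lack an overall antecedent–consequent design and so form a phrase group.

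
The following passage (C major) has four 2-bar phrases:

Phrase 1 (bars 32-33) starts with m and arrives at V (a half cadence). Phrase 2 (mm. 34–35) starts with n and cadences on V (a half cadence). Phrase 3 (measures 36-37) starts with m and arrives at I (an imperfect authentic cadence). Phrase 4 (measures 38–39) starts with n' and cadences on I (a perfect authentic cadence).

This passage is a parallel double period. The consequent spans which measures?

measures 36–39

In a double period the four phrases pair into a large antecedent (phrases 1–2, ending half cadence) and a large consequent (phrases 3–4, ending perfect authentic cadence). The consequent spans mm. 36-39.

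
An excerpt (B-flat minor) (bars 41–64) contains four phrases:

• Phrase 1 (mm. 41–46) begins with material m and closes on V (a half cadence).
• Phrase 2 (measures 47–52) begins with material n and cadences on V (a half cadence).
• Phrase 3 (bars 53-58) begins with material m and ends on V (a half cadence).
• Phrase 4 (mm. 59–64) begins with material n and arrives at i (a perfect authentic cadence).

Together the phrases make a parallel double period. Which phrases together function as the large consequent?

phrases 3 and 4

In a double period the first pair of phrases (ending half cadence) is the large antecedent and the second pair (ending perfect authentic cadence) is the large consequent; the consequent is phrases 3 and 4.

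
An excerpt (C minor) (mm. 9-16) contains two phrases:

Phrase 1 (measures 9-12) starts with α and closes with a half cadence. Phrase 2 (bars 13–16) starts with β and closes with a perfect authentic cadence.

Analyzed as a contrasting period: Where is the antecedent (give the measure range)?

The antecedent is the phrase ending with the weaker cadence (half cadence, phrase 1) and the consequent the one ending more conclusively (perfect authentic cadence, phrase 2); the antecedent is measures 9-12.

measures 9–12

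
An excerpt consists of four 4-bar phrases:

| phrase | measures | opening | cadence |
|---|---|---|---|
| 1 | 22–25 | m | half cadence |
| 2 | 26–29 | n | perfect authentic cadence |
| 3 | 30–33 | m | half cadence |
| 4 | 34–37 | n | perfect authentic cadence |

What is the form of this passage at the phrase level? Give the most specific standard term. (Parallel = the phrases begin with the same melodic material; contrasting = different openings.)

repeated period

The cadence pattern HC–PAC–HC–PAC is weak–strong twice, and phrases 3–4 restate phrases 1–2: a period heard twice, not a double period (which would end weakly at phrase 2).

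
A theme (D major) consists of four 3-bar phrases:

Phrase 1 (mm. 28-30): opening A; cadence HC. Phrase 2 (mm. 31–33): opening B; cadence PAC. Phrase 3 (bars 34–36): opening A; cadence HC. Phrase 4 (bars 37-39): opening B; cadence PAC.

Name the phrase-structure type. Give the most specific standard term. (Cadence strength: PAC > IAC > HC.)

The cadence pattern HC–PAC–HC–PAC is weak–strong twice, and phrases 3–4 restate phrases 1–2: a period heard twice, not a double period (which would end weakly at phrase 2).

repeated period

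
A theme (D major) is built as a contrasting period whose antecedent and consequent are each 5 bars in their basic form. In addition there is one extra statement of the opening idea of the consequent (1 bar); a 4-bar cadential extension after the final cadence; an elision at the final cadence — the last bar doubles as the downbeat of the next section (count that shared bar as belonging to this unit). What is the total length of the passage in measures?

Basic contrasting period: 5 + 5 = 10 bars.
10 (basic form) + 1 (extra statement) + 4 (cadential extension) = 15.
The elision shares a bar with the next section but does not change this unit's count.

15 measures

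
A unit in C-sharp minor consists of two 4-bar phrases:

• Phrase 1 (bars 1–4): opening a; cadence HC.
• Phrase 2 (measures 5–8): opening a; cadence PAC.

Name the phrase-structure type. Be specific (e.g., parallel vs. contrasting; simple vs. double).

Phrase 1 ends with a half cadence (weaker) and phrase 2 with a perfect authentic cadence (stronger): antecedent + consequent = a period.
The two phrases open with the same material (a / a), so the period is parallel.

parallel period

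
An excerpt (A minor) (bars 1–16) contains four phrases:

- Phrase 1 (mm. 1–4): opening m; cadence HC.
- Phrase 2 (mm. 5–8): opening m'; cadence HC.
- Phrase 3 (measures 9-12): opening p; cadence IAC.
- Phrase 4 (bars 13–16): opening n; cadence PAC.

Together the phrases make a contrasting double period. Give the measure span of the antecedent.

measures 1–8

In a double period the first pair of phrases (ending half cadence) is the large antecedent and the second pair (ending perfect authentic cadence) is the large consequent; the antecedent is measures 1–8.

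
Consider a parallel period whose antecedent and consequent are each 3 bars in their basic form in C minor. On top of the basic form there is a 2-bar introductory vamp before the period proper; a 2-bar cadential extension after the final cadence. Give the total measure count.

10 measures

Basic parallel period: 3 + 3 = 6 bars.
6 (basic form) + 2 (introduction) + 2 (cadential extension) = 10.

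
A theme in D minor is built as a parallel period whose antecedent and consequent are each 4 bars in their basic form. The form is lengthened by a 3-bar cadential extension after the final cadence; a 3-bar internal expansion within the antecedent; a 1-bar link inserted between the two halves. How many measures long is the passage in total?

15 measures

Basic parallel period: 4 + 4 = 8 bars.
8 (basic form) + 3 (cadential extension) + 3 (internal expansion) + 1 (link) = 15.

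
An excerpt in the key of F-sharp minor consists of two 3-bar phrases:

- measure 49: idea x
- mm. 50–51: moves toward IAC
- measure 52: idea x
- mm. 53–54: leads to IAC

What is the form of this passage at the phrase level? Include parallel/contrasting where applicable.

Both phrases have the same opening (x) and the same cadence (imperfect authentic cadence): the second is a restatement, not a consequent, so this is a repeated phrase rather than a period.

repeated phrase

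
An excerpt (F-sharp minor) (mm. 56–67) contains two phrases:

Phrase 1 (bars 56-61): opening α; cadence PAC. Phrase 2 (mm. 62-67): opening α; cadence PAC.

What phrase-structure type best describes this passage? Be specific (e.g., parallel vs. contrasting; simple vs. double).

repeated phrase

Both phrases have the same opening (α) and the same cadence (perfect authentic cadence): the second is a restatement, not a consequent, so this is a repeated phrase rather than a period.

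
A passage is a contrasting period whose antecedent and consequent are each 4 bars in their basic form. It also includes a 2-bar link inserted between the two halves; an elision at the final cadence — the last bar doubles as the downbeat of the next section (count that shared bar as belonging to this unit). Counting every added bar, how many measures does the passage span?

Basic contrasting period: 4 + 4 = 8 bars.
8 (basic form) + 2 (link) = 10.
The elision shares a bar with the next section but does not change this unit's count.

10 measures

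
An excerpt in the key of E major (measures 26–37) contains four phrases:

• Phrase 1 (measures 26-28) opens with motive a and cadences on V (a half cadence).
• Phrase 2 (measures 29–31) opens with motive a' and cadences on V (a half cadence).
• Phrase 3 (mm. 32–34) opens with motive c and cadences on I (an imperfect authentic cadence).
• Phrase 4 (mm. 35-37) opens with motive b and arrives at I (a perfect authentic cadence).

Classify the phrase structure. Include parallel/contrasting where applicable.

Four phrases in two halves: the first half (mm. 26–31) ends with a half cadence, the second (mm. 32–37) with a perfect authentic cadence — a large antecedent–consequent pair, i.e. a double period.
Phrase 3 begins with different material from phrase 1, making it contrasting.

contrasting double period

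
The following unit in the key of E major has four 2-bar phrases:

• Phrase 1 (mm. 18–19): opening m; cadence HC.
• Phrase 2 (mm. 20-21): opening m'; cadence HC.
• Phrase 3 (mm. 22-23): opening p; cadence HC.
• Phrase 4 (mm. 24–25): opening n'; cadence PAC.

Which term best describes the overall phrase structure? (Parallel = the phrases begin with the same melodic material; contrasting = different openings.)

contrasting double period

Four phrases in two halves: the first half (bars 18-21) ends with a half cadence, the second (mm. 22–25) with a perfect authentic cadence — a large antecedent–consequent pair, i.e. a double period.
Phrase 3 begins with different material from phrase 1, making it contrasting.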